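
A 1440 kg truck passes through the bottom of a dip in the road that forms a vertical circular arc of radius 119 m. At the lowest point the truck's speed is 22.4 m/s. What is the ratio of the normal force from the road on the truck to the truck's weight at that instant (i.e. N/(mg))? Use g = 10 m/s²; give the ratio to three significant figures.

At the bottom, N − mg = mv²/r, so N = m(v²/r + g) and N/(mg) = v²/(rg) + 1 = (22.4)²/(119 × 10.0) + 1 = 0.4216 + 1 = 1.422.

1.42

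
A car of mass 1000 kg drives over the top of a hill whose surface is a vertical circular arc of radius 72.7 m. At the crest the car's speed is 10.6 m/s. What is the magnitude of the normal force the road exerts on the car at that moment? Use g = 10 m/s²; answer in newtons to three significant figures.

8450 N

At the crest the centripetal acceleration points downward (toward the centre of the arc), so mg − N = mv²/r.
N = m(g − v²/r) = 1000 × (10.0 − (10.6)²/72.7) = 1000 × (10.0 − 1.546) = 1000 × 8.454 = 8454 N.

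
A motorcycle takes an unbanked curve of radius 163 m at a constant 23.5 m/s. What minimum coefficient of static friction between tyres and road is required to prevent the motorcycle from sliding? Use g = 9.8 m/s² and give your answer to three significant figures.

Friction provides the centripetal force: μ_s m g = m v²/r, so μ_s = v²/(g r) = (23.50)²/(9.8 × 163) = 552.2/1597 = 0.3457.

0.346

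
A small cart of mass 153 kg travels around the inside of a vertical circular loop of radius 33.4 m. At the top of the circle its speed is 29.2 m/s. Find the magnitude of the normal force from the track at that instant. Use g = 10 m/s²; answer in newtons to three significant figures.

2380 N

At the top, both N and the weight mg point inward (toward the centre), so N + mg = mv²/r.
N = m(v²/r − g) = 153 × ((29.2)²/33.4 − 10.0) = 153 × (25.53 − 10.0) = 153 × 15.53 = 2376 N.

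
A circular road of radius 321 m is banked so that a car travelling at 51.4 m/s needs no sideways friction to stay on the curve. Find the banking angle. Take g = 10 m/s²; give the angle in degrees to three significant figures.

39.5°

With no friction, the horizontal component of the normal force provides the centripetal force: N sinθ = mv²/r, while N cosθ = mg vertically.
Dividing: tanθ = v²/(r g) = (51.4)²/(321 × 10.0) = 2642/3210 = 0.8230.
θ = arctan(0.8230) = 39.46°.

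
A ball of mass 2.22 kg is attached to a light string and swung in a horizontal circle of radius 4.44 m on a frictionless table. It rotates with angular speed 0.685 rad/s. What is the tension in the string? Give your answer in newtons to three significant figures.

v = ωr = 0.685 × 4.44 = 3.041 m/s.
The tension is the only horizontal force, so it supplies the full centripetal force: T = m v²/r = 2.22 × (3.041)²/4.44 = 2.22 × 9.250/4.44 = 4.625 N.

4.63 N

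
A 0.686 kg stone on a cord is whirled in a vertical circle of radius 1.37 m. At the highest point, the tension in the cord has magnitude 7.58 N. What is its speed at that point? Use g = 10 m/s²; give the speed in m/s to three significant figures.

5.37 m/s

At the top, T + mg = mv²/r, so v = √(r(T/m + g)) = √(1.37 × (7.58/0.686 + 10.0)) = √(1.37 × 21.05) = √28.84 = 5.370 m/s.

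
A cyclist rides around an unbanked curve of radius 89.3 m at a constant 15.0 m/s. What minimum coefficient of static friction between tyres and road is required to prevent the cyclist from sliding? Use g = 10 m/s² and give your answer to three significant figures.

0.252

Friction provides the centripetal force: μ_s m g = m v²/r, so μ_s = v²/(g r) = (15.00)²/(10.0 × 89.3) = 225.0/893.0 = 0.2520.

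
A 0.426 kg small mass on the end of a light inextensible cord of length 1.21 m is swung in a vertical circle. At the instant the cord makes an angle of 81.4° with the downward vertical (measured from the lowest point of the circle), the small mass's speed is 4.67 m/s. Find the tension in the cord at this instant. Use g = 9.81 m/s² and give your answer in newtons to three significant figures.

8.30 N

Take the radial direction toward the centre of the circle as positive. The component of the weight along the string toward the centre is −mg cos φ (φ measured from the bottom), so Newton's second law along the string gives T − mg cos φ = m v²/r.
cos 81.4° = 0.1495, so T = m(v²/r + g cos φ) = 0.426 × ((4.67)²/1.21 + 9.81 × 0.1495) = 0.426 × (18.02 + (1.467)) = 0.426 × 19.49 = 8.303 N.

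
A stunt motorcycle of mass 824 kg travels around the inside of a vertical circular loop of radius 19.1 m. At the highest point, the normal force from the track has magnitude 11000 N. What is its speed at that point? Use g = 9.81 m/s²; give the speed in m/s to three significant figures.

At the top, N + mg = mv²/r, so v = √(r(N/m + g)) = √(19.1 × (11000/824 + 9.81)) = √(19.1 × 23.16) = √442.3 = 21.03 m/s.

21.0 m/s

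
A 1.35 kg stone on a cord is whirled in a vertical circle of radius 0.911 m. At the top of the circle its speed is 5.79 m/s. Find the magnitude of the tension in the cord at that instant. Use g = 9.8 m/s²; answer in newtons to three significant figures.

At the top, both T and the weight mg point inward (toward the centre), so T + mg = mv²/r.
T = m(v²/r − g) = 1.35 × ((5.79)²/0.911 − 9.8) = 1.35 × (36.80 − 9.8) = 1.35 × 27.00 = 36.45 N.

36.4 N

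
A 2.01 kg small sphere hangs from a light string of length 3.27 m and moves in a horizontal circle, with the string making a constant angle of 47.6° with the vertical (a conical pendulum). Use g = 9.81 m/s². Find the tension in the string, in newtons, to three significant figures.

29.2 N

Vertically the bob has no acceleration, so T cosθ = mg.
T = mg/cosθ = 2.01 × 9.81 / cos 47.6° = 19.72/0.6743 = 29.24 N.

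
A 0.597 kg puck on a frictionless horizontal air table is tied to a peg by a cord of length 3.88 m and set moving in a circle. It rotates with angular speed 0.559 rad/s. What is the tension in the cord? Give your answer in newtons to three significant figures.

v = ωr = 0.559 × 3.88 = 2.169 m/s.
The tension is the only horizontal force, so it supplies the full centripetal force: T = m v²/r = 0.597 × (2.169)²/3.88 = 0.597 × 4.704/3.88 = 0.7238 N.

0.724 N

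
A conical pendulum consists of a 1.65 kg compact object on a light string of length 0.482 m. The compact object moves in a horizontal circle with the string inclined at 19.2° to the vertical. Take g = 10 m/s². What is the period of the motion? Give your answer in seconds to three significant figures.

1.34 s

r = L sinθ = 0.1585 m. From T sinθ = mω²r and T cosθ = mg: tanθ = ω²r/g, so ω² = g tanθ / r = g/(L cosθ).
ω = √(g/(L cosθ)) = √(10.0/(0.482 × 0.9444)) = √21.97 = 4.687 rad/s.
Period = 2π/ω = 1.341 s.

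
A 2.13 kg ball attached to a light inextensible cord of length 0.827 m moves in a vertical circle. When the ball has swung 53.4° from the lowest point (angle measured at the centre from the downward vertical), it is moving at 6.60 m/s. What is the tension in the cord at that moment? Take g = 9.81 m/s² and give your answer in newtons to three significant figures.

125 N

Take the radial direction toward the centre of the circle as positive. The component of the weight along the string toward the centre is −mg cos φ (φ measured from the bottom), so Newton's second law along the string gives T − mg cos φ = m v²/r.
cos 53.4° = 0.5962, so T = m(v²/r + g cos φ) = 2.13 × ((6.60)²/0.827 + 9.81 × 0.5962) = 2.13 × (52.67 + (5.849)) = 2.13 × 58.52 = 124.7 N.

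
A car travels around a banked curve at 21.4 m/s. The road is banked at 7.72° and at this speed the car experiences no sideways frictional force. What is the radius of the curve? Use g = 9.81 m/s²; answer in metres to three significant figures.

344 m

Frictionless banking: tanθ = v²/(rg), so r = v²/(g tanθ).
r = (21.4)²/(9.81 × tan 7.72°) = 458.0/(9.81 × 0.1356) = 458.0/1.330 = 344.4 m.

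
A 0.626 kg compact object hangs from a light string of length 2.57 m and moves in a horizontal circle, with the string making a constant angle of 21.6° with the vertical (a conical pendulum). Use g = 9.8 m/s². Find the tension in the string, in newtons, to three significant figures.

Vertically the bob has no acceleration, so T cosθ = mg.
T = mg/cosθ = 0.626 × 9.8 / cos 21.6° = 6.135/0.9298 = 6.598 N.

6.60 N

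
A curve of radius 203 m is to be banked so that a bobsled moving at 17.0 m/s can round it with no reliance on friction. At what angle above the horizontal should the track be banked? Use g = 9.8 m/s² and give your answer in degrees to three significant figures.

For a frictionless banked turn: horizontally N sinθ = mv²/r and vertically N cosθ = mg.
Dividing: tanθ = v²/(r g) = (17.0)²/(203 × 9.8) = 289.0/1989 = 0.1453.
θ = arctan(0.1453) = 8.266°.

8.27°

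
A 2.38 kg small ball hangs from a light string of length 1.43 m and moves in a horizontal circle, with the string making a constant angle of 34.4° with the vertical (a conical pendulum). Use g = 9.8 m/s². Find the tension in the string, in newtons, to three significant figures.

Vertically the bob has no acceleration, so T cosθ = mg.
T = mg/cosθ = 2.38 × 9.8 / cos 34.4° = 23.32/0.8251 = 28.27 N.

28.3 N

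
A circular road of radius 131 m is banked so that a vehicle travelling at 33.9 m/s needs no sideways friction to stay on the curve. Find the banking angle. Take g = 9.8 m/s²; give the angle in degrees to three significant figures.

With no friction, the horizontal component of the normal force provides the centripetal force: N sinθ = mv²/r, while N cosθ = mg vertically.
Dividing: tanθ = v²/(r g) = (33.9)²/(131 × 9.8) = 1149/1284 = 0.8952.
θ = arctan(0.8952) = 41.83°.

41.8°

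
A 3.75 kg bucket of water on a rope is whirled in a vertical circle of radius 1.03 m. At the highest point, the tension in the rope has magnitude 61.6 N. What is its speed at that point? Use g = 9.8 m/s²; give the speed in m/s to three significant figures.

At the top, T + mg = mv²/r, so v = √(r(T/m + g)) = √(1.03 × (61.6/3.75 + 9.8)) = √(1.03 × 26.23) = √27.01 = 5.197 m/s.

5.20 m/s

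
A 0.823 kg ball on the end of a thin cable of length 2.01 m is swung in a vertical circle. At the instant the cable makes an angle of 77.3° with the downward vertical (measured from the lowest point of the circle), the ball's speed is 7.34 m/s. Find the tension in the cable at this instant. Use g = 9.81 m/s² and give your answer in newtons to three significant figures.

23.8 N

Take the radial direction toward the centre of the circle as positive. The component of the weight along the string toward the centre is −mg cos φ (φ measured from the bottom), so Newton's second law along the string gives T − mg cos φ = m v²/r.
cos 77.3° = 0.2198, so T = m(v²/r + g cos φ) = 0.823 × ((7.34)²/2.01 + 9.81 × 0.2198) = 0.823 × (26.80 + (2.157)) = 0.823 × 28.96 = 23.83 N.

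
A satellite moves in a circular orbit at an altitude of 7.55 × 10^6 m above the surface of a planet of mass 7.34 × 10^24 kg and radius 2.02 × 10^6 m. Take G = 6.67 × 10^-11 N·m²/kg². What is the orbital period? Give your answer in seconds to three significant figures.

r = R + h = 2.02 × 10^6 + 7.55 × 10^6 = 9.570 × 10^6 m. Gravity provides the centripetal force: G M m / r² = m v² / r ⇒ v = √(GM/r) = 7152 m/s.
T = 2πr/v = 2π × 9.570 × 10^6 / 7152 = 8407 s.

8410 s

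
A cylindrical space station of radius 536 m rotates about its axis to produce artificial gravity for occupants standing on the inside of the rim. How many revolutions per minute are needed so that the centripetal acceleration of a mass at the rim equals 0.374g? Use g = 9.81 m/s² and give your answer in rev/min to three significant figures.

0.790 rev/min

Require ω²r = 0.374g, so ω = √(0.374 × 9.81/536) = 0.08273 rad/s.
In rev/min: ω × 60/(2π) = 0.08273 × 60/(2π) = 0.7901 rev/min.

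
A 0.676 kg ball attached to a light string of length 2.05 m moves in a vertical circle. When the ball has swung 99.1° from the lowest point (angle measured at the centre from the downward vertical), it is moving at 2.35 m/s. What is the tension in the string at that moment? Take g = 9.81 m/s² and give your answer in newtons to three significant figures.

0.772 N

Take the radial direction toward the centre of the circle as positive. The component of the weight along the string toward the centre is −mg cos φ (φ measured from the bottom), so Newton's second law along the string gives T − mg cos φ = m v²/r.
cos 99.1° = -0.1582, so T = m(v²/r + g cos φ) = 0.676 × ((2.35)²/2.05 + 9.81 × -0.1582) = 0.676 × (2.694 + (-1.552)) = 0.676 × 1.142 = 0.7722 N.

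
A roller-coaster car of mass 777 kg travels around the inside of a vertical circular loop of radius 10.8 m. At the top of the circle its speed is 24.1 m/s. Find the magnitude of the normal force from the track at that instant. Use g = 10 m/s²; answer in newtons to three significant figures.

34000 N

At the top, both N and the weight mg point inward (toward the centre), so N + mg = mv²/r.
N = m(v²/r − g) = 777 × ((24.1)²/10.8 − 10.0) = 777 × (53.78 − 10.0) = 777 × 43.78 = 34020 N.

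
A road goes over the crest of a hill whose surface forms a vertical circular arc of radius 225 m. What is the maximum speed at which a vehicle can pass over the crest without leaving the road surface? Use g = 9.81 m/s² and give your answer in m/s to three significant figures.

At the crest the centre of the circle is below the vehicle, so the net downward (centripetal) force is mg − N = mv²/r.
The vehicle leaves the road when N → 0, giving v_max = √(g r) = √(9.81 × 225) = 46.98 m/s.

47.0 m/s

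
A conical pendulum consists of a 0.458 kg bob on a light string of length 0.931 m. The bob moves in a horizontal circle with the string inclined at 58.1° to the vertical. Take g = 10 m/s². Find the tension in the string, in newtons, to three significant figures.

8.67 N

Vertically the bob has no acceleration, so T cosθ = mg.
T = mg/cosθ = 0.458 × 10.0 / cos 58.1° = 4.580/0.5284 = 8.667 N.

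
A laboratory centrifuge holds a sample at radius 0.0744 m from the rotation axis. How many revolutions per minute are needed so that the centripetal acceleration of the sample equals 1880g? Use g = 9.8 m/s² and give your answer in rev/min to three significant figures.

Require ω²r = 1880g, so ω = √(1880 × 9.8/0.0744) = 497.6 rad/s.
In rev/min: ω × 60/(2π) = 497.6 × 60/(2π) = 4752 rev/min.

4750 rev/min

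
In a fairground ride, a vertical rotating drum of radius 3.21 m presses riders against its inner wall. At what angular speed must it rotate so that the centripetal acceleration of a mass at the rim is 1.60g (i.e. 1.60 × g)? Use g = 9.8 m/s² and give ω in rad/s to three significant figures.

2.21 rad/s

Centripetal acceleration a_c = ω²r. Setting ω²r = 1.60g:
ω = √(1.60g / r) = √(1.60 × 9.8 / 3.21) = √4.885 = 2.210 rad/s.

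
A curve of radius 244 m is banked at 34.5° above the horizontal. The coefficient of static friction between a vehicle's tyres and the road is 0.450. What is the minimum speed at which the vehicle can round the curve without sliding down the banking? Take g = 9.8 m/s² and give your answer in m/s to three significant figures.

20.8 m/s

At the minimum speed, friction acts up the slope at its limiting value f = μN. Radially (horizontal, toward centre): N sinθ − μN cosθ = mv²/r. Vertically: N cosθ + μN sinθ = mg.
Dividing: v² = r g (sinθ − μcosθ)/(cosθ + μsinθ).
sinθ − μcosθ = 0.5664 − 0.450×0.8241 = 0.1955; cosθ + μsinθ = 0.8241 + 0.450×0.5664 = 1.079.
v² = 244 × 9.8 × 0.1955/1.079 = 433.4 m²/s², so v = 20.82 m/s.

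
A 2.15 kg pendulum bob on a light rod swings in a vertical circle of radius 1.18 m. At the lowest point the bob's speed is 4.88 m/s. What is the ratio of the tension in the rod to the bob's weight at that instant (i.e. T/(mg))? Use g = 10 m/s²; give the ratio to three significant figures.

3.02

At the bottom, T − mg = mv²/r, so T = m(v²/r + g) and T/(mg) = v²/(rg) + 1 = (4.88)²/(1.18 × 10.0) + 1 = 2.018 + 1 = 3.018.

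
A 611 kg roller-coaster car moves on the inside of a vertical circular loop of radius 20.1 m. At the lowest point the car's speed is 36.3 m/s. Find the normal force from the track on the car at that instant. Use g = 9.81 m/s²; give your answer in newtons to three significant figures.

At the lowest point, N points up (toward the centre) and the weight mg points down (away from the centre), so the net inward force is N − mg = mv²/r.
N = m(v²/r + g) = 611 × ((36.3)²/20.1 + 9.81) = 611 × (65.56 + 9.81) = 611 × 75.37 = 46050 N.

46000 N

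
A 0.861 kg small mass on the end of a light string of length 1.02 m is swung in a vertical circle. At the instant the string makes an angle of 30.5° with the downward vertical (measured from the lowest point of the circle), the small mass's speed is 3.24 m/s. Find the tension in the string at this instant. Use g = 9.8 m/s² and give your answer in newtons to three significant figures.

16.1 N

Take the radial direction toward the centre of the circle as positive. The component of the weight along the string toward the centre is −mg cos φ (φ measured from the bottom), so Newton's second law along the string gives T − mg cos φ = m v²/r.
cos 30.5° = 0.8616, so T = m(v²/r + g cos φ) = 0.861 × ((3.24)²/1.02 + 9.8 × 0.8616) = 0.861 × (10.29 + (8.444)) = 0.861 × 18.74 = 16.13 N.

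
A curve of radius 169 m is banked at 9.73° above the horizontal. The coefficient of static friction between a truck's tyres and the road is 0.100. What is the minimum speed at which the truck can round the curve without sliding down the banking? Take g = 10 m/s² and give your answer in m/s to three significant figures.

At the minimum speed, friction acts up the slope at its limiting value f = μN. Radially (horizontal, toward centre): N sinθ − μN cosθ = mv²/r. Vertically: N cosθ + μN sinθ = mg.
Dividing: v² = r g (sinθ − μcosθ)/(cosθ + μsinθ).
sinθ − μcosθ = 0.1690 − 0.100×0.9856 = 0.07044; cosθ + μsinθ = 0.9856 + 0.100×0.1690 = 1.003.
v² = 169 × 10.0 × 0.07044/1.003 = 118.8 m²/s², so v = 10.90 m/s.

10.9 m/s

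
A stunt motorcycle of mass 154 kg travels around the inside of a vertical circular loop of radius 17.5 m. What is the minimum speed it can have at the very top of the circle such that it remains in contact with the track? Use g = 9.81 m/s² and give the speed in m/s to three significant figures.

At the top, both weight mg and N point toward the centre: N + mg = mv²/r.
At minimum speed N → 0, so mg = mv_min²/r ⇒ v_min = √(g r) = √(9.81 × 17.5) = 13.10 m/s.

13.1 m/s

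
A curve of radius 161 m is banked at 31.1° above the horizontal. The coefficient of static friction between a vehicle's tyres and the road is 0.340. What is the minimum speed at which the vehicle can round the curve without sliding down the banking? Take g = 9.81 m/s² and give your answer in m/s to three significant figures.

At the minimum speed, friction acts up the slope at its limiting value f = μN. Radially (horizontal, toward centre): N sinθ − μN cosθ = mv²/r. Vertically: N cosθ + μN sinθ = mg.
Dividing: v² = r g (sinθ − μcosθ)/(cosθ + μsinθ).
sinθ − μcosθ = 0.5165 − 0.340×0.8563 = 0.2254; cosθ + μsinθ = 0.8563 + 0.340×0.5165 = 1.032.
v² = 161 × 9.81 × 0.2254/1.032 = 345.0 m²/s², so v = 18.57 m/s.

18.6 m/s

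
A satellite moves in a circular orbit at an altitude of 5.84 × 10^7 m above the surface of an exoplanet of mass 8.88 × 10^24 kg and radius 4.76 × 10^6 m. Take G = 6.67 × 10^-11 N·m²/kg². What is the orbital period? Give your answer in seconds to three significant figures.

130000 s

r = R + h = 4.76 × 10^6 + 5.84 × 10^7 = 6.316 × 10^7 m. Gravity provides the centripetal force: G M m / r² = m v² / r ⇒ v = √(GM/r) = 3062 m/s.
T = 2πr/v = 2π × 6.316 × 10^7 / 3062 = 129600 s.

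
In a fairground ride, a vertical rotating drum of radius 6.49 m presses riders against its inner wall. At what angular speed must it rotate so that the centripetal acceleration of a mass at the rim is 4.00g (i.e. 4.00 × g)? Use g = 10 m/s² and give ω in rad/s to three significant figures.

2.48 rad/s

Centripetal acceleration a_c = ω²r. Setting ω²r = 4.00g:
ω = √(4.00g / r) = √(4.00 × 10.0 / 6.49) = √6.163 = 2.483 rad/s.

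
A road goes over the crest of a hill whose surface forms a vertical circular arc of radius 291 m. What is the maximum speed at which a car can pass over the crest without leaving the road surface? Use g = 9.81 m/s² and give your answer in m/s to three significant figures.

At the crest the centre of the circle is below the car, so the net downward (centripetal) force is mg − N = mv²/r.
The car leaves the road when N → 0, giving v_max = √(g r) = √(9.81 × 291) = 53.43 m/s.

53.4 m/s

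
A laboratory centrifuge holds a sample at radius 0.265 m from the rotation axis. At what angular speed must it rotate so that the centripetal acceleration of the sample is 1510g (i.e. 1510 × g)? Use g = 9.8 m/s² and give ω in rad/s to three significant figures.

Centripetal acceleration a_c = ω²r. Setting ω²r = 1510g:
ω = √(1510g / r) = √(1510 × 9.8 / 0.265) = √55840 = 236.3 rad/s.

236 rad/s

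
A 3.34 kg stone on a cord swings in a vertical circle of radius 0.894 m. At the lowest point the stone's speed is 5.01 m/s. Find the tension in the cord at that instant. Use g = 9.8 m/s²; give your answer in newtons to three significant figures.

At the lowest point, T points up (toward the centre) and the weight mg points down (away from the centre), so the net inward force is T − mg = mv²/r.
T = m(v²/r + g) = 3.34 × ((5.01)²/0.894 + 9.8) = 3.34 × (28.08 + 9.8) = 3.34 × 37.88 = 126.5 N.

127 N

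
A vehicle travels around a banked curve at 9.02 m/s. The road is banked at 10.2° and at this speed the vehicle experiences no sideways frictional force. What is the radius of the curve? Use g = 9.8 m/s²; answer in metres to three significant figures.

Frictionless banking: tanθ = v²/(rg), so r = v²/(g tanθ).
r = (9.02)²/(9.8 × tan 10.2°) = 81.36/(9.8 × 0.1799) = 81.36/1.763 = 46.14 m.

46.1 m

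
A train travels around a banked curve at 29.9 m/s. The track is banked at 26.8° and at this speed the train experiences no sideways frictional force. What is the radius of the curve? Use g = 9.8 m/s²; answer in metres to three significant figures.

Frictionless banking: tanθ = v²/(rg), so r = v²/(g tanθ).
r = (29.9)²/(9.8 × tan 26.8°) = 894.0/(9.8 × 0.5051) = 894.0/4.950 = 180.6 m.

181 m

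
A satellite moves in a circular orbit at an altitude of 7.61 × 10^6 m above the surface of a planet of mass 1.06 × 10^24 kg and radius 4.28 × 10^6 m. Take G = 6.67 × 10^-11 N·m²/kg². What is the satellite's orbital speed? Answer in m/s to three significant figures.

Orbital radius r = R + h = 4.28 × 10^6 + 7.61 × 10^6 = 1.189 × 10^7 m.
Gravity supplies the centripetal force: G M m / r² = m v² / r, so v = √(GM/r).
v = √(6.67 × 10^-11 × 1.06 × 10^24 / 1.189 × 10^7) = √(5.946 × 10^6) = 2439 m/s.

2440 m/s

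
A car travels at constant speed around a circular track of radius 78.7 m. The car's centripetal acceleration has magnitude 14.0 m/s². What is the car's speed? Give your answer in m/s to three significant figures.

33.2 m/s

a_c = v²/r ⇒ v = √(a_c · r) = √(14.0 × 78.7) = √1102 = 33.19 m/s.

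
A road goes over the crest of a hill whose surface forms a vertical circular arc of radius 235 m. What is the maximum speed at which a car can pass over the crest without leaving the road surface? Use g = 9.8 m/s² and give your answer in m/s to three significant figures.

At the crest the centre of the circle is below the car, so the net downward (centripetal) force is mg − N = mv²/r.
The car leaves the road when N → 0, giving v_max = √(g r) = √(9.8 × 235) = 47.99 m/s.

48.0 m/s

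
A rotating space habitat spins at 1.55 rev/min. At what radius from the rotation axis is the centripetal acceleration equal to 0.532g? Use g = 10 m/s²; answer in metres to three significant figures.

ω = 1.55 rev/min × 2π/60 = 0.1623 rad/s.
a_c = ω²r = 0.532g ⇒ r = 0.532 × 10.0 / (0.1623)² = 5.320/0.02635 = 201.9 m.

202 m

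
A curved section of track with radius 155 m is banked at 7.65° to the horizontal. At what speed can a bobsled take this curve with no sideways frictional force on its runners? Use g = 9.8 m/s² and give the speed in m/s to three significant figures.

14.3 m/s

On a frictionless banked curve, N sinθ = mv²/r and N cosθ = mg, so tanθ = v²/(rg).
v = √(r g tanθ) = √(155 × 9.8 × tan 7.65°) = √(155 × 9.8 × 0.1343) = √204.0 = 14.28 m/s.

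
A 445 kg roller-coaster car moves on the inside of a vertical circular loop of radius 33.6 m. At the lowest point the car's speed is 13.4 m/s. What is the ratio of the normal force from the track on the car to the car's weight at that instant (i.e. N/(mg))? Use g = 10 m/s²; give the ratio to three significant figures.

At the bottom, N − mg = mv²/r, so N = m(v²/r + g) and N/(mg) = v²/(rg) + 1 = (13.4)²/(33.6 × 10.0) + 1 = 0.5344 + 1 = 1.534.

1.53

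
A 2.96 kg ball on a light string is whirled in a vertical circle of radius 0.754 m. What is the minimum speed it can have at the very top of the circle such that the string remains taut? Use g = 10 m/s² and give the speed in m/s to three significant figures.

At the highest point the centre is directly below, so both the weight and T act inward: T + mg = mv²/r.
At minimum speed T → 0, so mg = mv_min²/r ⇒ v_min = √(g r) = √(10.0 × 0.754) = 2.746 m/s.

2.75 m/s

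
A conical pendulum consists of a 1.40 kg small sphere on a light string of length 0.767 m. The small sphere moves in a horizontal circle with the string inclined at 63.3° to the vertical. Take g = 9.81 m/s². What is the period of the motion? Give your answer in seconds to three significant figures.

r = L sinθ = 0.6852 m. From T sinθ = mω²r and T cosθ = mg: tanθ = ω²r/g, so ω² = g tanθ / r = g/(L cosθ).
ω = √(g/(L cosθ)) = √(9.81/(0.767 × 0.4493)) = √28.47 = 5.335 rad/s.
Period = 2π/ω = 1.178 s.

1.18 s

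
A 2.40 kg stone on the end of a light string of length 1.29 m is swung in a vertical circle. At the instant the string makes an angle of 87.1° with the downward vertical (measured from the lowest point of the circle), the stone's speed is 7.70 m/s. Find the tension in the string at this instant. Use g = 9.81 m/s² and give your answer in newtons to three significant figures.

Take the radial direction toward the centre of the circle as positive. The component of the weight along the string toward the centre is −mg cos φ (φ measured from the bottom), so Newton's second law along the string gives T − mg cos φ = m v²/r.
cos 87.1° = 0.05059, so T = m(v²/r + g cos φ) = 2.40 × ((7.70)²/1.29 + 9.81 × 0.05059) = 2.40 × (45.96 + (0.4963)) = 2.40 × 46.46 = 111.5 N.

111 N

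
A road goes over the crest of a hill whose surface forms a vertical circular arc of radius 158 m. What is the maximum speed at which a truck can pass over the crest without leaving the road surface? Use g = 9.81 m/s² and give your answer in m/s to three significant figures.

39.4 m/s

At the crest the centre of the circle is below the truck, so the net downward (centripetal) force is mg − N = mv²/r.
The truck leaves the road when N → 0, giving v_max = √(g r) = √(9.81 × 158) = 39.37 m/s.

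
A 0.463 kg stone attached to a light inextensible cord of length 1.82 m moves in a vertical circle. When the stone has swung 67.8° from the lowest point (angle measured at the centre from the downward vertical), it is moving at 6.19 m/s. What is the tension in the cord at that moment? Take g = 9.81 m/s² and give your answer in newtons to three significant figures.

Take the radial direction toward the centre of the circle as positive. The component of the weight along the string toward the centre is −mg cos φ (φ measured from the bottom), so Newton's second law along the string gives T − mg cos φ = m v²/r.
cos 67.8° = 0.3778, so T = m(v²/r + g cos φ) = 0.463 × ((6.19)²/1.82 + 9.81 × 0.3778) = 0.463 × (21.05 + (3.707)) = 0.463 × 24.76 = 11.46 N.

11.5 N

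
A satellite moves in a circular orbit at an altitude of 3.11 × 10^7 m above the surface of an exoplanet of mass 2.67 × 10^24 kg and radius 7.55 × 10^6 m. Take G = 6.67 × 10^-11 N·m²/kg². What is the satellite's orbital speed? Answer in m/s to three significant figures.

Orbital radius r = R + h = 7.55 × 10^6 + 3.11 × 10^7 = 3.865 × 10^7 m.
Gravity supplies the centripetal force: G M m / r² = m v² / r, so v = √(GM/r).
v = √(6.67 × 10^-11 × 2.67 × 10^24 / 3.865 × 10^7) = √(4.608 × 10^6) = 2147 m/s.

2150 m/s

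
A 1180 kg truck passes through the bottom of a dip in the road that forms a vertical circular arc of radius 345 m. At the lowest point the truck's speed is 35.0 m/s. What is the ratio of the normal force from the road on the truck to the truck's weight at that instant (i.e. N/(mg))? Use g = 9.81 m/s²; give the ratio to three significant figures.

At the bottom, N − mg = mv²/r, so N = m(v²/r + g) and N/(mg) = v²/(rg) + 1 = (35.0)²/(345 × 9.81) + 1 = 0.3619 + 1 = 1.362.

1.36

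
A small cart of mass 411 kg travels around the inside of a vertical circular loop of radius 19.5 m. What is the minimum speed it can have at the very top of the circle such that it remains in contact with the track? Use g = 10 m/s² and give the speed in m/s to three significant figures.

14.0 m/s

At the top, both weight mg and N point toward the centre: N + mg = mv²/r.
At minimum speed N → 0, so mg = mv_min²/r ⇒ v_min = √(g r) = √(10.0 × 19.5) = 13.96 m/s.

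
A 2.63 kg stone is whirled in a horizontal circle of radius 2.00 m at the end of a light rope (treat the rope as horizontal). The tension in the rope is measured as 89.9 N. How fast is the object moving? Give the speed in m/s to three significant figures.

T = m v²/r ⇒ v = √(T r / m) = √(89.9 × 2.00 / 2.63) = √68.37 = 8.268 m/s.

8.27 m/s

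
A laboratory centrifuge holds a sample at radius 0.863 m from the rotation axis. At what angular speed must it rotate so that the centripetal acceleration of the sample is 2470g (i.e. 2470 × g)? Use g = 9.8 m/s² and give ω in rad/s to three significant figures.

167 rad/s

Centripetal acceleration a_c = ω²r. Setting ω²r = 2470g:
ω = √(2470g / r) = √(2470 × 9.8 / 0.863) = √28050 = 167.5 rad/s.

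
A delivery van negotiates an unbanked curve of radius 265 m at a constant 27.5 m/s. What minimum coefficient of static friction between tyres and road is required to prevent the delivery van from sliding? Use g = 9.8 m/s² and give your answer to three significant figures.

Friction provides the centripetal force: μ_s m g = m v²/r, so μ_s = v²/(g r) = (27.50)²/(9.8 × 265) = 756.2/2597 = 0.2912.

0.291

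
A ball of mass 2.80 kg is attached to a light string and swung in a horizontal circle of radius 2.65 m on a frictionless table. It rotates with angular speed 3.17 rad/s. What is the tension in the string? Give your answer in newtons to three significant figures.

v = ωr = 3.17 × 2.65 = 8.400 m/s.
The tension is the only horizontal force, so it supplies the full centripetal force: T = m v²/r = 2.80 × (8.400)²/2.65 = 2.80 × 70.57/2.65 = 74.56 N.

74.6 N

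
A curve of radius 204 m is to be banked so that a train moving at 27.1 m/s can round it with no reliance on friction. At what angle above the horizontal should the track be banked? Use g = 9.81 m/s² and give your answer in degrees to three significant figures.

For a frictionless banked turn: horizontally N sinθ = mv²/r and vertically N cosθ = mg.
Dividing: tanθ = v²/(r g) = (27.1)²/(204 × 9.81) = 734.4/2001 = 0.3670.
θ = arctan(0.3670) = 20.15°.

20.2°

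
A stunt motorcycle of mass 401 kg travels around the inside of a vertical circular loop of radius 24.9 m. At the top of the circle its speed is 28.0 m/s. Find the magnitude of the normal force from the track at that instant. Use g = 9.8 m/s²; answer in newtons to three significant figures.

At the top, both N and the weight mg point inward (toward the centre), so N + mg = mv²/r.
N = m(v²/r − g) = 401 × ((28.0)²/24.9 − 9.8) = 401 × (31.49 − 9.8) = 401 × 21.69 = 8696 N.

8700 N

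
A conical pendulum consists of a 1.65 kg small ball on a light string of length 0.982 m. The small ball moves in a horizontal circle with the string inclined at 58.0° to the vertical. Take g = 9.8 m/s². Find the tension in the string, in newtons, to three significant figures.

30.5 N

Vertically the bob has no acceleration, so T cosθ = mg.
T = mg/cosθ = 1.65 × 9.8 / cos 58.0° = 16.17/0.5299 = 30.51 N.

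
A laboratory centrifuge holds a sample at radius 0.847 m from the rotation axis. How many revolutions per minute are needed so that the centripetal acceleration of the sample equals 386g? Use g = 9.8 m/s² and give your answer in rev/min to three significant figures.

Require ω²r = 386g, so ω = √(386 × 9.8/0.847) = 66.83 rad/s.
In rev/min: ω × 60/(2π) = 66.83 × 60/(2π) = 638.2 rev/min.

638 rev/min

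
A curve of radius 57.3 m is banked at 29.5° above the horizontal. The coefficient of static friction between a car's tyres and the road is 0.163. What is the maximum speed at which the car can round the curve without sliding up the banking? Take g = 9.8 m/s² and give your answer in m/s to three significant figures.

At the maximum speed, friction acts down the slope at its limiting value f = μN. Radially (horizontal, toward centre): N sinθ + μN cosθ = mv²/r. Vertically: N cosθ − μN sinθ = mg.
Dividing: v² = r g (sinθ + μcosθ)/(cosθ − μsinθ).
sinθ + μcosθ = 0.4924 + 0.163×0.8704 = 0.6343; cosθ − μsinθ = 0.8704 − 0.163×0.4924 = 0.7901.
v² = 57.3 × 9.8 × 0.6343/0.7901 = 450.8 m²/s², so v = 21.23 m/s.

21.2 m/s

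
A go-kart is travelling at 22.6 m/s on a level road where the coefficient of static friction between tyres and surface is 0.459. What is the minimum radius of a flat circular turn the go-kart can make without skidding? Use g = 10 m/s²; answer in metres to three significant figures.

111 m

At the limit, μ_s m g = m v²/r, so r_min = v²/(μ_s g) = (22.6)²/(0.459 × 10.0) = 510.8/4.590 = 111.3 m.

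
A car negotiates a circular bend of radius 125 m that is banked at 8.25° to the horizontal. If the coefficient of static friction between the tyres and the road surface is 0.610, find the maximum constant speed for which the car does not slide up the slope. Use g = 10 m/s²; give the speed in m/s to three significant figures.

At the maximum speed, friction acts down the slope at its limiting value f = μN. Radially (horizontal, toward centre): N sinθ + μN cosθ = mv²/r. Vertically: N cosθ − μN sinθ = mg.
Dividing: v² = r g (sinθ + μcosθ)/(cosθ − μsinθ).
sinθ + μcosθ = 0.1435 + 0.610×0.9897 = 0.7472; cosθ − μsinθ = 0.9897 − 0.610×0.1435 = 0.9021.
v² = 125 × 10.0 × 0.7472/0.9021 = 1035 m²/s², so v = 32.18 m/s.

32.2 m/s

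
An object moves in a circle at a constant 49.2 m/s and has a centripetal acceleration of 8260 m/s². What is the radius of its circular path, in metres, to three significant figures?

a_c = v²/r ⇒ r = v²/a_c = (49.2)²/8260 = 2421/8260 = 0.2931 m.

0.293 m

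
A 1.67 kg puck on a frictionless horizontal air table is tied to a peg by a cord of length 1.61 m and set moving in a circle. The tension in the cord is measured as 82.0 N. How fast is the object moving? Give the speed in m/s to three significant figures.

T = m v²/r ⇒ v = √(T r / m) = √(82.0 × 1.61 / 1.67) = √79.05 = 8.891 m/s.

8.89 m/s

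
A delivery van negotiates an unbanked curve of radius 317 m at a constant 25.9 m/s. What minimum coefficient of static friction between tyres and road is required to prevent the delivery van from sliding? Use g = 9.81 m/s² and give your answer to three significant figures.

Friction provides the centripetal force: μ_s m g = m v²/r, so μ_s = v²/(g r) = (25.90)²/(9.81 × 317) = 670.8/3110 = 0.2157.

0.216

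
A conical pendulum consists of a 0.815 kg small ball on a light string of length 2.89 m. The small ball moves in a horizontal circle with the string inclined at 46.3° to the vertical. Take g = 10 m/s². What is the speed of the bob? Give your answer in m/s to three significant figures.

The radius of the circle is r = L sinθ = 2.89 × sin 46.3° = 2.089 m.
Horizontally T sinθ = mv²/r and vertically T cosθ = mg, so tanθ = v²/(rg).
v = √(r g tanθ) = √(2.089 × 10.0 × 1.046) = √21.86 = 4.676 m/s.

4.68 m/s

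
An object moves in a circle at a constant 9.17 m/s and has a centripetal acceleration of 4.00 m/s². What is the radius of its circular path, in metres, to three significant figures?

21.0 m

a_c = v²/r ⇒ r = v²/a_c = (9.17)²/4.00 = 84.09/4.00 = 21.02 m.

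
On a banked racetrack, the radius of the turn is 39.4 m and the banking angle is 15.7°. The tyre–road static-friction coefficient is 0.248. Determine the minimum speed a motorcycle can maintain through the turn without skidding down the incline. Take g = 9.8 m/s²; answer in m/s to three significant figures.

At the minimum speed, friction acts up the slope at its limiting value f = μN. Radially (horizontal, toward centre): N sinθ − μN cosθ = mv²/r. Vertically: N cosθ + μN sinθ = mg.
Dividing: v² = r g (sinθ − μcosθ)/(cosθ + μsinθ).
sinθ − μcosθ = 0.2706 − 0.248×0.9627 = 0.03185; cosθ + μsinθ = 0.9627 + 0.248×0.2706 = 1.030.
v² = 39.4 × 9.8 × 0.03185/1.030 = 11.94 m²/s², so v = 3.456 m/s.

3.46 m/s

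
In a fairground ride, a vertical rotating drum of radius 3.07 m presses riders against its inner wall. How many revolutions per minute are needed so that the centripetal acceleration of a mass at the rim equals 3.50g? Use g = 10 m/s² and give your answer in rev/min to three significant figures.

Require ω²r = 3.50g, so ω = √(3.50 × 10.0/3.07) = 3.376 rad/s.
In rev/min: ω × 60/(2π) = 3.376 × 60/(2π) = 32.24 rev/min.

32.2 rev/min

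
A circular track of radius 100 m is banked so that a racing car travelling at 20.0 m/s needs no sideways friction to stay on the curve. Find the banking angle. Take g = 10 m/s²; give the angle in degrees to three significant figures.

For a frictionless banked turn: horizontally N sinθ = mv²/r and vertically N cosθ = mg.
Dividing: tanθ = v²/(r g) = (20.0)²/(100 × 10.0) = 400.0/1000 = 0.4000.
θ = arctan(0.4000) = 21.80°.

21.8°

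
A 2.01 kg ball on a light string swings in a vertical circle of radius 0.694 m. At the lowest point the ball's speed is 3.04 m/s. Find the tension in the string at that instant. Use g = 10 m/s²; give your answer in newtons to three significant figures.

46.9 N

At the lowest point, T points up (toward the centre) and the weight mg points down (away from the centre), so the net inward force is T − mg = mv²/r.
T = m(v²/r + g) = 2.01 × ((3.04)²/0.694 + 10.0) = 2.01 × (13.32 + 10.0) = 2.01 × 23.32 = 46.87 N.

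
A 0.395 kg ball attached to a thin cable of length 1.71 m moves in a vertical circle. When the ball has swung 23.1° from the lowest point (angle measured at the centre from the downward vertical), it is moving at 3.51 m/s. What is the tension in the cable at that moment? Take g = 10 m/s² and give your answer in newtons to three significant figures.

6.48 N

Take the radial direction toward the centre of the circle as positive. The component of the weight along the string toward the centre is −mg cos φ (φ measured from the bottom), so Newton's second law along the string gives T − mg cos φ = m v²/r.
cos 23.1° = 0.9198, so T = m(v²/r + g cos φ) = 0.395 × ((3.51)²/1.71 + 10.0 × 0.9198) = 0.395 × (7.205 + (9.198)) = 0.395 × 16.40 = 6.479 N.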